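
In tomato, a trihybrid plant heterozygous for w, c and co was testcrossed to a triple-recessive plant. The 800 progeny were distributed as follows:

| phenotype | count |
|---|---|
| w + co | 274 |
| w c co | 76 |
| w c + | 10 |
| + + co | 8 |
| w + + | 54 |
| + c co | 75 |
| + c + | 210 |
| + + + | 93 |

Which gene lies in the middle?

The two most frequent reciprocal classes, + c + and w + co, are the parental types, so the F1 was + c + / w + co.
The two rarest classes, w c + and + + co, are the double crossovers. Comparing them with the parentals, only the w allele has switched, so w is the middle locus and the order is co – w – c.

w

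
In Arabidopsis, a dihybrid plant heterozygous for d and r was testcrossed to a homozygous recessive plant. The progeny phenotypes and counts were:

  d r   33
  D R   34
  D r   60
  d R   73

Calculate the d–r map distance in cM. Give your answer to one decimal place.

33.5 cM

The two most frequent classes, D r (60) and d R (73), are the parental types, so the F1 was D r / d R.
The recombinant classes are D R and d r: 34 + 33 = 67.
Recombination frequency = 67/200 = 0.3350 ≈ 33.5%, i.e. 33.5 cM.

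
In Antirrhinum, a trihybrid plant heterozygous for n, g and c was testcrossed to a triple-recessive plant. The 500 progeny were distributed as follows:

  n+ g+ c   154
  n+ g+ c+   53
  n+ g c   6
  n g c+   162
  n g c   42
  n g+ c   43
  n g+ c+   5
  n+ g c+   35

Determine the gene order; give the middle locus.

g

The two most frequent reciprocal classes, n g c+ and n+ g+ c, are the parental types, so the F1 was n g c+ / n+ g+ c.
The two rarest classes, n g+ c+ and n+ g c, are the double crossovers. Comparing them with the parentals, only the g allele has switched, so g is the middle locus and the order is c – g – n.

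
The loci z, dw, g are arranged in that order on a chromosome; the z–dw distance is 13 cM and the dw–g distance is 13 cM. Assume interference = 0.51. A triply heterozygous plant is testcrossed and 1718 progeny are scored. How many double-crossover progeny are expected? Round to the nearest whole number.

Map distances give recombination frequencies of 0.130 and 0.130 for the two intervals.
With interference 0.51 (so coincidence = 0.49), expected double-crossover frequency = 0.130 × 0.130 × 0.49 = 0.00828.
Expected number = 0.00828 × 1718 = 14.23 ≈ 14.

14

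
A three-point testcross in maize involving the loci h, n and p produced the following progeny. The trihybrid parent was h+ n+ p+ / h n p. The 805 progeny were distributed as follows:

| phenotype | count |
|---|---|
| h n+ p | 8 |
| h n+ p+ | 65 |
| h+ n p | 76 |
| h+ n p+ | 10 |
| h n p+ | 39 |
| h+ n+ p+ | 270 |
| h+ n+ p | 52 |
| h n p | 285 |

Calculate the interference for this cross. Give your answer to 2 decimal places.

The two rarest classes, h+ n p+ and h n+ p, are the double crossovers. Comparing them with the parentals, only the n allele has switched, so n is the middle locus and the order is p – n – h.
p–n: (91 + 18)/805 = 0.1354; n–h: (141 + 18)/805 = 0.1975.
Expected DCO frequency = 0.1354 × 0.1975 ≈ 0.02674; observed = 18/805 ≈ 0.02236.
Coefficient of coincidence = 0.02236/0.02674 ≈ 0.84; interference = 1 − 0.84 = 0.16.

0.16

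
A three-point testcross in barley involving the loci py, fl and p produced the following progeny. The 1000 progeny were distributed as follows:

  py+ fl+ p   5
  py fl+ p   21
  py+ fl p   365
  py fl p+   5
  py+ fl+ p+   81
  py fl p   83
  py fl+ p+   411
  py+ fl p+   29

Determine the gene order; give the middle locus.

fl

The two most frequent reciprocal classes, py fl+ p+ and py+ fl p, are the parental types, so the F1 was py fl+ p+ / py+ fl p.
The two rarest classes, py fl p+ and py+ fl+ p, are the double crossovers. Comparing them with the parentals, only the fl allele has switched, so fl is the middle locus and the order is py – fl – p.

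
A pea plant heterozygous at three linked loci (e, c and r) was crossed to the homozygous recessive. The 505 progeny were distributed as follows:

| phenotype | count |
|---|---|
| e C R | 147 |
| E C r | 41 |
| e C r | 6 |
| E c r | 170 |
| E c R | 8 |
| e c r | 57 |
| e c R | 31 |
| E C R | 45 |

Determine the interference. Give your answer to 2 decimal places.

The two most frequent reciprocal classes, e C R and E c r, are the parental types, so the F1 was e C R / E c r.
The two rarest classes, e C r and E c R, are the double crossovers. Comparing them with the parentals, only the r allele has switched, so r is the middle locus and the order is c – r – e.
c–r: (72 + 14)/505 = 0.1703; r–e: (102 + 14)/505 = 0.2297.
Expected DCO frequency = 0.1703 × 0.2297 ≈ 0.03912; observed = 14/505 ≈ 0.02772.
Coefficient of coincidence = 0.02772/0.03912 ≈ 0.71; interference = 1 − 0.71 = 0.29.

0.29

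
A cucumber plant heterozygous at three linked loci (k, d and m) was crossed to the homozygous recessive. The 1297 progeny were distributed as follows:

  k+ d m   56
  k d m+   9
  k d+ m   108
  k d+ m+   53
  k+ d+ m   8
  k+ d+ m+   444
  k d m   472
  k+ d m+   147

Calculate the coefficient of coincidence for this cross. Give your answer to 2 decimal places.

0.64

The two most frequent reciprocal classes, k+ d+ m+ and k d m, are the parental types, so the F1 was k+ d+ m+ / k d m.
The two rarest classes, k+ d+ m and k d m+, are the double crossovers. Comparing them with the parentals, only the m allele has switched, so m is the middle locus and the order is d – m – k.
d–m: (255 + 17)/1297 = 0.2097; m–k: (109 + 17)/1297 = 0.0971.
Expected DCO frequency = 0.2097 × 0.0971 ≈ 0.02036; observed = 17/1297 ≈ 0.01311.
Coefficient of coincidence = 0.01311/0.02036 ≈ 0.64.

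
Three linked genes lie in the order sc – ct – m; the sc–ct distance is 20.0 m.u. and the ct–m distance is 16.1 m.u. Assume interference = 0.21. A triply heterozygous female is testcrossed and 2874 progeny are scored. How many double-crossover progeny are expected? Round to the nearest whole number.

Map distances give recombination frequencies of 0.200 and 0.161 for the two intervals.
With interference 0.21 (so coincidence = 0.79), expected double-crossover frequency = 0.200 × 0.161 × 0.79 = 0.02544.
Expected number = 0.02544 × 2874 = 73.11 ≈ 73.

73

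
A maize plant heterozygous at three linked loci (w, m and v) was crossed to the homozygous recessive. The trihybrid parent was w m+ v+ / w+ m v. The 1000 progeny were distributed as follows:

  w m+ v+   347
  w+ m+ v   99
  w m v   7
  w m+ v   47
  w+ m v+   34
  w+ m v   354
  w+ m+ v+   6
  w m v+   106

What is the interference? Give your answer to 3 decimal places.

The two rarest classes, w+ m+ v+ and w m v, are the double crossovers. Comparing them with the parentals, only the w allele has switched, so w is the middle locus and the order is v – w – m.
v–w: (81 + 13)/1000 = 0.0940; w–m: (205 + 13)/1000 = 0.2180.
Expected DCO frequency = 0.0940 × 0.2180 ≈ 0.02049; observed = 13/1000 ≈ 0.01300.
Coefficient of coincidence = 0.01300/0.02049 ≈ 0.634; interference = 1 − 0.634 = 0.366.

0.366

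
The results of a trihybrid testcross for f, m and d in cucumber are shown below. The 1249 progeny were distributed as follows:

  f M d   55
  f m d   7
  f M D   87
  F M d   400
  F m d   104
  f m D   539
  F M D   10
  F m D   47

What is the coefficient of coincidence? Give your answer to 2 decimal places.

The two most frequent reciprocal classes, f m D and F M d, are the parental types, so the F1 was f m D / F M d.
The two rarest classes, f m d and F M D, are the double crossovers. Comparing them with the parentals, only the d allele has switched, so d is the middle locus and the order is f – d – m.
f–d: (102 + 17)/1249 = 0.0953; d–m: (191 + 17)/1249 = 0.1665.
Expected DCO frequency = 0.0953 × 0.1665 ≈ 0.01587; observed = 17/1249 ≈ 0.01361.
Coefficient of coincidence = 0.01361/0.01587 ≈ 0.86.

0.86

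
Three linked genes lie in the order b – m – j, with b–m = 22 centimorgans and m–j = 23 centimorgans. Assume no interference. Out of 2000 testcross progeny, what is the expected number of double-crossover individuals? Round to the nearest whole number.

Map distances give recombination frequencies of 0.220 and 0.230 for the two intervals.
With no interference, expected double-crossover frequency = 0.220 × 0.230 = 0.05060.
Expected number = 0.05060 × 2000 = 101.20 ≈ 101.

101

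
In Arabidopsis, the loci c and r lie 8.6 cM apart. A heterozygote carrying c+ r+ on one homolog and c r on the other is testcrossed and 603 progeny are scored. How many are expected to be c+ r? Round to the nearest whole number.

A map distance of 8.6 cM corresponds to a recombination frequency of 0.086.
The F1 is c+ r+ / c r, so c+ r is a recombinant gamete class with expected frequency r/2 = 0.086/2 = 0.0430.
Expected number = 0.0430 × 603 = 25.93 ≈ 26.

26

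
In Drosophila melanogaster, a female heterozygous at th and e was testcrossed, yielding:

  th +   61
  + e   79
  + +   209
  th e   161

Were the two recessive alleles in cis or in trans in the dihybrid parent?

cis

The two most frequent classes are + + (209) and th e (161); these are the parental (non-recombinant) types.
So the F1 carried + + on one chromosome and th e on the other — the recessive alleles are on the same chromosome (cis / coupling).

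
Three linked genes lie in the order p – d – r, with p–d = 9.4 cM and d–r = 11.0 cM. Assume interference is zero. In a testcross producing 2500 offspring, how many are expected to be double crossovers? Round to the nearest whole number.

26

Map distances give recombination frequencies of 0.094 and 0.110 for the two intervals.
With no interference, expected double-crossover frequency = 0.094 × 0.110 = 0.01034.
Expected number = 0.01034 × 2500 = 25.85 ≈ 26.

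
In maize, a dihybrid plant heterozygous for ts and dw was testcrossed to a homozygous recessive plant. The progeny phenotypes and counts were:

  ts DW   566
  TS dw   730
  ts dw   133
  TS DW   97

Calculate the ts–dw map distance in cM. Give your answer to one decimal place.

The two most frequent classes, TS dw (730) and ts DW (566), are the parental types, so the F1 was TS dw / ts DW.
The recombinant classes are TS DW and ts dw: 97 + 133 = 230.
Recombination frequency = 230/1526 = 0.1507 ≈ 15.1%, i.e. 15.1 cM.

15.1 cM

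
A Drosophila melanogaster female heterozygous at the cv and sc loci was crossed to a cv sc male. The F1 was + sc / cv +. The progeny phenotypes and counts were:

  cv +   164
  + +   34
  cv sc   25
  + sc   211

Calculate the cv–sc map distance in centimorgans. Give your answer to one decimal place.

The recombinant classes are + + and cv sc: 34 + 25 = 59.
Recombination frequency = 59/434 = 0.1359 ≈ 13.6%, i.e. 13.6 centimorgans.

13.6 centimorgans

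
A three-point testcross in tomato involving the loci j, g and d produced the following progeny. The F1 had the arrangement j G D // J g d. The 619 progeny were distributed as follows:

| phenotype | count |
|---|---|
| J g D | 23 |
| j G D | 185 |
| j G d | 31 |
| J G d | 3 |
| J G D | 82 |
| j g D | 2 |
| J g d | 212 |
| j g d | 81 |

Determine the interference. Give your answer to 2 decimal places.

0.69

The two rarest classes, j g D and J G d, are the double crossovers. Comparing them with the parentals, only the g allele has switched, so g is the middle locus and the order is d – g – j.
d–g: (54 + 5)/619 = 0.0953; g–j: (163 + 5)/619 = 0.2714.
Expected DCO frequency = 0.0953 × 0.2714 ≈ 0.02586; observed = 5/619 ≈ 0.00808.
Coefficient of coincidence = 0.00808/0.02586 ≈ 0.31; interference = 1 − 0.31 = 0.69.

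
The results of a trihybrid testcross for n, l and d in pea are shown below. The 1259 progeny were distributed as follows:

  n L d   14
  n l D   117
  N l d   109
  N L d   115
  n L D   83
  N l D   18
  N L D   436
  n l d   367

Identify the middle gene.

The two most frequent reciprocal classes, n l d and N L D, are the parental types, so the F1 was n l d / N L D.
The two rarest classes, n L d and N l D, are the double crossovers. Comparing them with the parentals, only the l allele has switched, so l is the middle locus and the order is n – l – d.

l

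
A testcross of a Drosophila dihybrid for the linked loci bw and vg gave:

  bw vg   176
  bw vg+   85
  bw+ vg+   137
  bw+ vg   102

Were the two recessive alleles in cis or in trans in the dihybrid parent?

cis

The two most frequent classes are bw+ vg+ (137) and bw vg (176); these are the parental (non-recombinant) types.
So the F1 carried bw+ vg+ on one chromosome and bw vg on the other — the recessive alleles are on the same chromosome (cis / coupling).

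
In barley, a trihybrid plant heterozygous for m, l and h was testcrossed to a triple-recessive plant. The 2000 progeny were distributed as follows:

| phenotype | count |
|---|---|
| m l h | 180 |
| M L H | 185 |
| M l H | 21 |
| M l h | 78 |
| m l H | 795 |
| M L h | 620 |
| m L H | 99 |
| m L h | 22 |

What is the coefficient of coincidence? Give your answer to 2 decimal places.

0.96

The two most frequent reciprocal classes, m l H and M L h, are the parental types, so the F1 was m l H / M L h.
The two rarest classes, M l H and m L h, are the double crossovers. Comparing them with the parentals, only the m allele has switched, so m is the middle locus and the order is h – m – l.
h–m: (365 + 43)/2000 = 0.2040; m–l: (177 + 43)/2000 = 0.1100.
Expected DCO frequency = 0.2040 × 0.1100 ≈ 0.02244; observed = 43/2000 ≈ 0.02150.
Coefficient of coincidence = 0.02150/0.02244 ≈ 0.96.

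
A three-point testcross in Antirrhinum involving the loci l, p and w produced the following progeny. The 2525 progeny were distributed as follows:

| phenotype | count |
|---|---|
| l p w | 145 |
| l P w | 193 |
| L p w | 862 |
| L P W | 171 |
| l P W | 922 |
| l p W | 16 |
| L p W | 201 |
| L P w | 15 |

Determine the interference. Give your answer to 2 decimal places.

0.47

The two most frequent reciprocal classes, l P W and L p w, are the parental types, so the F1 was l P W / L p w.
The two rarest classes, l p W and L P w, are the double crossovers. Comparing them with the parentals, only the p allele has switched, so p is the middle locus and the order is w – p – l.
w–p: (394 + 31)/2525 = 0.1683; p–l: (316 + 31)/2525 = 0.1374.
Expected DCO frequency = 0.1683 × 0.1374 ≈ 0.02312; observed = 31/2525 ≈ 0.01228.
Coefficient of coincidence = 0.01228/0.02312 ≈ 0.53; interference = 1 − 0.53 = 0.47.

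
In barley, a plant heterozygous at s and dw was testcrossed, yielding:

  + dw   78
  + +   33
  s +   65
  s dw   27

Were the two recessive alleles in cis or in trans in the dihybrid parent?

The two most frequent classes are + dw (78) and s + (65); these are the parental (non-recombinant) types.
So the F1 carried + dw on one chromosome and s + on the other — the recessive alleles are on opposite chromosomes (trans / repulsion).

trans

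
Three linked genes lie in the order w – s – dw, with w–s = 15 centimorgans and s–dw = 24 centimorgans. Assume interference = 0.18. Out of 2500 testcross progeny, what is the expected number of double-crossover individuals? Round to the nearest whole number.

74

Map distances give recombination frequencies of 0.150 and 0.240 for the two intervals.
With interference 0.18 (so coincidence = 0.82), expected double-crossover frequency = 0.150 × 0.240 × 0.82 = 0.02952.
Expected number = 0.02952 × 2500 = 73.80 ≈ 74.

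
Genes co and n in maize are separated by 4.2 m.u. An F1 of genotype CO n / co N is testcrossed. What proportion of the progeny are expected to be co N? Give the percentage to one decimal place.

47.9%

A map distance of 4.2 m.u. corresponds to a recombination frequency of 0.042.
The F1 is CO n / co N, so co N is a parental gamete class with expected frequency (1 − r)/2 = 0.958/2 = 0.4790.
That is 0.4790 = 47.9% of the progeny.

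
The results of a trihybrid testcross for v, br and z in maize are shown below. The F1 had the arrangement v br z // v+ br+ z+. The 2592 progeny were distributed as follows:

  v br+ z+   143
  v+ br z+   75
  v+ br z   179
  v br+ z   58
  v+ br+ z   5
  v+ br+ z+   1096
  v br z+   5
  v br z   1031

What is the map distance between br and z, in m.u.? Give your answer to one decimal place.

The two rarest classes, v br z+ and v+ br+ z, are the double crossovers. Comparing them with the parentals, only the z allele has switched, so z is the middle locus and the order is br – z – v.
Crossovers in the br–z interval produce the single-crossover classes v br+ z and v+ br z+ (58 + 75 = 133) plus the double crossovers (10).
RF(br–z) = (133 + 10) / 2592 = 143/2592 = 0.0552 → 5.5 m.u.

5.5 m.u.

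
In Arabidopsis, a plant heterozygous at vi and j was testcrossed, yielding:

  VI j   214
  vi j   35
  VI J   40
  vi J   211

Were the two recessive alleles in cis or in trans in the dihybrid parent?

trans

The two most frequent classes are VI j (214) and vi J (211); these are the parental (non-recombinant) types.
So the F1 carried VI j on one chromosome and vi J on the other — the recessive alleles are on opposite chromosomes (trans / repulsion).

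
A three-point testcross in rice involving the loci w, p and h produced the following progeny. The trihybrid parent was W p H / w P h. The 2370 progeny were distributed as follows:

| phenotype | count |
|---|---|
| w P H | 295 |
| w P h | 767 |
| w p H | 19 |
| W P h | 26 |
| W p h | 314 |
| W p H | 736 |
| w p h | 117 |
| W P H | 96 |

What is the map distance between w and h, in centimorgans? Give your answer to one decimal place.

27.6 centimorgans

The two rarest classes, w p H and W P h, are the double crossovers. Comparing them with the parentals, only the w allele has switched, so w is the middle locus and the order is h – w – p.
Crossovers in the h–w interval produce the single-crossover classes W p h and w P H (314 + 295 = 609) plus the double crossovers (45).
RF(h–w) = (609 + 45) / 2370 = 654/2370 = 0.2759 → 27.6 centimorgans.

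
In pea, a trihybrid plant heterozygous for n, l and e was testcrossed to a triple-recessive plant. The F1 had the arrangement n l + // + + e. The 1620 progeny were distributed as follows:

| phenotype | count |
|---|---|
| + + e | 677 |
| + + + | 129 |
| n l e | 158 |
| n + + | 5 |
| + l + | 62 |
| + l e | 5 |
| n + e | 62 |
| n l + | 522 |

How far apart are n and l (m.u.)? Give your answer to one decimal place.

8.3 m.u.

The two rarest classes, n + + and + l e, are the double crossovers. Comparing them with the parentals, only the l allele has switched, so l is the middle locus and the order is e – l – n.
Crossovers in the l–n interval produce the single-crossover classes + l + and n + e (62 + 62 = 124) plus the double crossovers (10).
RF(l–n) = (124 + 10) / 1620 = 134/1620 = 0.0827 → 8.3 m.u.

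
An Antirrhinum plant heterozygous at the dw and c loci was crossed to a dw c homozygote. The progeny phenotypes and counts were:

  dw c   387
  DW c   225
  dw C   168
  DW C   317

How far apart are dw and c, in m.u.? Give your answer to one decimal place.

35.8 m.u.

The two most frequent classes, DW C (317) and dw c (387), are the parental types, so the F1 was DW C / dw c.
The recombinant classes are DW c and dw C: 225 + 168 = 393.
Recombination frequency = 393/1097 = 0.3582 ≈ 35.8%, i.e. 35.8 m.u.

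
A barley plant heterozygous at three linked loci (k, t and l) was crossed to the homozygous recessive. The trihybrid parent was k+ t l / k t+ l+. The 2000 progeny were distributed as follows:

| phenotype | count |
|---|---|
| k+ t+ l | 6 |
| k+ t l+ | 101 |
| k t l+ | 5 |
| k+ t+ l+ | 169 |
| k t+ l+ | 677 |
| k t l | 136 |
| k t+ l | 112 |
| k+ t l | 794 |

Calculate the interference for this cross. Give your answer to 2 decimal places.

0.69

The two rarest classes, k+ t+ l and k t l+, are the double crossovers. Comparing them with the parentals, only the t allele has switched, so t is the middle locus and the order is l – t – k.
l–t: (213 + 11)/2000 = 0.1120; t–k: (305 + 11)/2000 = 0.1580.
Expected DCO frequency = 0.1120 × 0.1580 ≈ 0.01770; observed = 11/2000 ≈ 0.00550.
Coefficient of coincidence = 0.00550/0.01770 ≈ 0.31; interference = 1 − 0.31 = 0.69.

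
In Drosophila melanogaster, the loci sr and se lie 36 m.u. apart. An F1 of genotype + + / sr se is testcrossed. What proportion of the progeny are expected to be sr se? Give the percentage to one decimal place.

32.0%

A map distance of 36 m.u. corresponds to a recombination frequency of 0.360.
The F1 is + + / sr se, so sr se is a parental gamete class with expected frequency (1 − r)/2 = 0.640/2 = 0.3200.
That is 0.3200 = 32.0% of the progeny.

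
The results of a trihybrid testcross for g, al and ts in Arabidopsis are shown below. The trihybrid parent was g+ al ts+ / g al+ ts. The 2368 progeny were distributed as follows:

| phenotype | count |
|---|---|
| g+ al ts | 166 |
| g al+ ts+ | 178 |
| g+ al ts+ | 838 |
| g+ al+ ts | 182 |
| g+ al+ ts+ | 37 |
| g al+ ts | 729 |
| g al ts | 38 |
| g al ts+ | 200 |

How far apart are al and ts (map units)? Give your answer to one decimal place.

17.7 map units

The two rarest classes, g+ al+ ts+ and g al ts, are the double crossovers. Comparing them with the parentals, only the al allele has switched, so al is the middle locus and the order is g – al – ts.
Crossovers in the al–ts interval produce the single-crossover classes g+ al ts and g al+ ts+ (166 + 178 = 344) plus the double crossovers (75).
RF(al–ts) = (344 + 75) / 2368 = 419/2368 = 0.1769 → 17.7 map units.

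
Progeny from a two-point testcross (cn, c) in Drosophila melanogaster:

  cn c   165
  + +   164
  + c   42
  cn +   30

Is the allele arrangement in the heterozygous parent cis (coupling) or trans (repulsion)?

cis

The two most frequent classes are + + (164) and cn c (165); these are the parental (non-recombinant) types.
So the F1 carried + + on one chromosome and cn c on the other — the recessive alleles are on the same chromosome (cis / coupling).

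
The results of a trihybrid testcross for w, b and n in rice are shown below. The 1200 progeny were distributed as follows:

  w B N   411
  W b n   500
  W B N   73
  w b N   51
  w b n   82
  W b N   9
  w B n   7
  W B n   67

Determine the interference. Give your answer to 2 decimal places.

The two most frequent reciprocal classes, w B N and W b n, are the parental types, so the F1 was w B N / W b n.
The two rarest classes, w B n and W b N, are the double crossovers. Comparing them with the parentals, only the n allele has switched, so n is the middle locus and the order is b – n – w.
b–n: (118 + 16)/1200 = 0.1117; n–w: (155 + 16)/1200 = 0.1425.
Expected DCO frequency = 0.1117 × 0.1425 ≈ 0.01592; observed = 16/1200 ≈ 0.01333.
Coefficient of coincidence = 0.01333/0.01592 ≈ 0.84; interference = 1 − 0.84 = 0.16.

0.16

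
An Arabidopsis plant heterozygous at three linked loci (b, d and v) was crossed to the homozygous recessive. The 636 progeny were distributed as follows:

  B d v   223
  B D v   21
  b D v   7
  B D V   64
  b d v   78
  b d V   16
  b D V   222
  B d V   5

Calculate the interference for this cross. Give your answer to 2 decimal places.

-0.01

The two most frequent reciprocal classes, B d v and b D V, are the parental types, so the F1 was B d v / b D V.
The two rarest classes, B d V and b D v, are the double crossovers. Comparing them with the parentals, only the v allele has switched, so v is the middle locus and the order is b – v – d.
b–v: (142 + 12)/636 = 0.2421; v–d: (37 + 12)/636 = 0.0770.
Expected DCO frequency = 0.2421 × 0.0770 ≈ 0.01864; observed = 12/636 ≈ 0.01887.
Coefficient of coincidence = 0.01887/0.01864 ≈ 1.01; interference = 1 − 1.01 = -0.01.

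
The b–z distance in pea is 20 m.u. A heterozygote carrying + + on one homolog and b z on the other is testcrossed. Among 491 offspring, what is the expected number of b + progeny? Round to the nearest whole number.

49

A map distance of 20 m.u. corresponds to a recombination frequency of 0.200.
The F1 is + + / b z, so b + is a recombinant gamete class with expected frequency r/2 = 0.200/2 = 0.1000.
Expected number = 0.1000 × 491 = 49.10 ≈ 49.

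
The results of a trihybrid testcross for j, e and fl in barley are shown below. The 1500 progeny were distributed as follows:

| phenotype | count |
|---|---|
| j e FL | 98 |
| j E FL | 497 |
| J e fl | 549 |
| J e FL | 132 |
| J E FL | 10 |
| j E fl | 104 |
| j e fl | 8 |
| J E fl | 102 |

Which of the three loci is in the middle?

The two most frequent reciprocal classes, J e fl and j E FL, are the parental types, so the F1 was J e fl / j E FL.
The two rarest classes, j e fl and J E FL, are the double crossovers. Comparing them with the parentals, only the j allele has switched, so j is the middle locus and the order is fl – j – e.

j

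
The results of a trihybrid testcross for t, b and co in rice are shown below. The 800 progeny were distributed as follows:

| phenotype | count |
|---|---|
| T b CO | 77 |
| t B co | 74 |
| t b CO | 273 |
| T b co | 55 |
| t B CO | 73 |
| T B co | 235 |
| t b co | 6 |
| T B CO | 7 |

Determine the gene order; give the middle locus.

The two most frequent reciprocal classes, t b CO and T B co, are the parental types, so the F1 was t b CO / T B co.
The two rarest classes, t b co and T B CO, are the double crossovers. Comparing them with the parentals, only the co allele has switched, so co is the middle locus and the order is b – co – t.

co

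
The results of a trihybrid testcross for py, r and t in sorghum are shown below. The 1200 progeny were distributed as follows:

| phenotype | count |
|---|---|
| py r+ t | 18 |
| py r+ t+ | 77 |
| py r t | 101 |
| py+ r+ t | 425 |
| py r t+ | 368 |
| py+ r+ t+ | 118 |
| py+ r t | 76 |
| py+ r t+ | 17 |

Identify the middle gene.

py

The two most frequent reciprocal classes, py r t+ and py+ r+ t, are the parental types, so the F1 was py r t+ / py+ r+ t.
The two rarest classes, py+ r t+ and py r+ t, are the double crossovers. Comparing them with the parentals, only the py allele has switched, so py is the middle locus and the order is t – py – r.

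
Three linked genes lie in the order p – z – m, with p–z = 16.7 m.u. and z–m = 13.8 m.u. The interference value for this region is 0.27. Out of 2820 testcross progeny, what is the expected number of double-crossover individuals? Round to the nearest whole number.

Map distances give recombination frequencies of 0.167 and 0.138 for the two intervals.
With interference 0.27 (so coincidence = 0.73), expected double-crossover frequency = 0.167 × 0.138 × 0.73 = 0.01682.
Expected number = 0.01682 × 2820 = 47.44 ≈ 47.

47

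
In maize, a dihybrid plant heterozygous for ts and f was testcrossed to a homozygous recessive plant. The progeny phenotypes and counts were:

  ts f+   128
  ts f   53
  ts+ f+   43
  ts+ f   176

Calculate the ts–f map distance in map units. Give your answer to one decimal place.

24.0 map units

The two most frequent classes, ts+ f (176) and ts f+ (128), are the parental types, so the F1 was ts+ f / ts f+.
The recombinant classes are ts+ f+ and ts f: 43 + 53 = 96.
Recombination frequency = 96/400 = 0.2400 ≈ 24.0%, i.e. 24.0 map units.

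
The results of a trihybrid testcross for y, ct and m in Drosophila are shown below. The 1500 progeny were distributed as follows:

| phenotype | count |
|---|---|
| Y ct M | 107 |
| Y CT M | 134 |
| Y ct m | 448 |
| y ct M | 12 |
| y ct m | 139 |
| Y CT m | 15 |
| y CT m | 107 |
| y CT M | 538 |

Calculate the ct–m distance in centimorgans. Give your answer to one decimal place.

16.1 centimorgans

The two most frequent reciprocal classes, Y ct m and y CT M, are the parental types, so the F1 was Y ct m / y CT M.
The two rarest classes, Y CT m and y ct M, are the double crossovers. Comparing them with the parentals, only the ct allele has switched, so ct is the middle locus and the order is y – ct – m.
Crossovers in the ct–m interval produce the single-crossover classes Y ct M and y CT m (107 + 107 = 214) plus the double crossovers (27).
RF(ct–m) = (214 + 27) / 1500 = 241/1500 = 0.1607 → 16.1 centimorgans.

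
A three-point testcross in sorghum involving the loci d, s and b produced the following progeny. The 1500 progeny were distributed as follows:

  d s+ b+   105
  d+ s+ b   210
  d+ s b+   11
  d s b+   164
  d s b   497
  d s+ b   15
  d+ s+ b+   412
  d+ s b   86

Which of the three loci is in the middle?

s

The two most frequent reciprocal classes, d+ s+ b+ and d s b, are the parental types, so the F1 was d+ s+ b+ / d s b.
The two rarest classes, d+ s b+ and d s+ b, are the double crossovers. Comparing them with the parentals, only the s allele has switched, so s is the middle locus and the order is d – s – b.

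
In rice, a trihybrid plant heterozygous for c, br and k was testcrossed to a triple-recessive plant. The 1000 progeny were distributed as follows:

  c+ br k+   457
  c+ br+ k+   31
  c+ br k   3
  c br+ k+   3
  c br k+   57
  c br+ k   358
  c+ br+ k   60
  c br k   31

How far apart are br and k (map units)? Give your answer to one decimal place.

6.8 map units

The two most frequent reciprocal classes, c br+ k and c+ br k+, are the parental types, so the F1 was c br+ k / c+ br k+.
The two rarest classes, c br+ k+ and c+ br k, are the double crossovers. Comparing them with the parentals, only the k allele has switched, so k is the middle locus and the order is br – k – c.
Crossovers in the br–k interval produce the single-crossover classes c br k and c+ br+ k+ (31 + 31 = 62) plus the double crossovers (6).
RF(br–k) = (62 + 6) / 1000 = 68/1000 = 0.0680 → 6.8 map units.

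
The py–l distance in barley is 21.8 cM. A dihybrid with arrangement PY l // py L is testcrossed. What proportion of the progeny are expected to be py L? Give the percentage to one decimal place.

39.1%

A map distance of 21.8 cM corresponds to a recombination frequency of 0.218.
The F1 is PY l / py L, so py L is a parental gamete class with expected frequency (1 − r)/2 = 0.782/2 = 0.3910.
That is 0.3910 = 39.1% of the progeny.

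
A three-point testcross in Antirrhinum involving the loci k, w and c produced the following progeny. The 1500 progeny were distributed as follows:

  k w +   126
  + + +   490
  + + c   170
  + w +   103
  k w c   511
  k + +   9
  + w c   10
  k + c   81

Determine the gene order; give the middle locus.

k

The two most frequent reciprocal classes, + + + and k w c, are the parental types, so the F1 was + + + / k w c.
The two rarest classes, k + + and + w c, are the double crossovers. Comparing them with the parentals, only the k allele has switched, so k is the middle locus and the order is w – k – c.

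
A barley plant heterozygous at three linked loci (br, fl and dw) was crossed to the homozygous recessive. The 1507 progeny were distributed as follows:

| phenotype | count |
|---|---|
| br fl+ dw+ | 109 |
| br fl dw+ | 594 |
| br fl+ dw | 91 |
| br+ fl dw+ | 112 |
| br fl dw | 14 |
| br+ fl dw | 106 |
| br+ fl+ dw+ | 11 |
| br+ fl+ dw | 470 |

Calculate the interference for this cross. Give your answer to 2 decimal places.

0.31

The two most frequent reciprocal classes, br fl dw+ and br+ fl+ dw, are the parental types, so the F1 was br fl dw+ / br+ fl+ dw.
The two rarest classes, br fl dw and br+ fl+ dw+, are the double crossovers. Comparing them with the parentals, only the dw allele has switched, so dw is the middle locus and the order is br – dw – fl.
br–dw: (203 + 25)/1507 = 0.1513; dw–fl: (215 + 25)/1507 = 0.1593.
Expected DCO frequency = 0.1513 × 0.1593 ≈ 0.02410; observed = 25/1507 ≈ 0.01659.
Coefficient of coincidence = 0.01659/0.02410 ≈ 0.69; interference = 1 − 0.69 = 0.31.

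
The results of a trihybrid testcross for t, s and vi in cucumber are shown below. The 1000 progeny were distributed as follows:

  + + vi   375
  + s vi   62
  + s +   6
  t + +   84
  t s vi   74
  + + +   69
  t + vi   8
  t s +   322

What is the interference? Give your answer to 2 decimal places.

The two most frequent reciprocal classes, + + vi and t s +, are the parental types, so the F1 was + + vi / t s +.
The two rarest classes, t + vi and + s +, are the double crossovers. Comparing them with the parentals, only the t allele has switched, so t is the middle locus and the order is vi – t – s.
vi–t: (143 + 14)/1000 = 0.1570; t–s: (146 + 14)/1000 = 0.1600.
Expected DCO frequency = 0.1570 × 0.1600 ≈ 0.02512; observed = 14/1000 ≈ 0.01400.
Coefficient of coincidence = 0.01400/0.02512 ≈ 0.56; interference = 1 − 0.56 = 0.44.

0.44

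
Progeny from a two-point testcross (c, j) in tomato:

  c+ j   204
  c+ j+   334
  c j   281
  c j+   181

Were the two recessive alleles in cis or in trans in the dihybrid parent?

cis

The two most frequent classes are c+ j+ (334) and c j (281); these are the parental (non-recombinant) types.
So the F1 carried c+ j+ on one chromosome and c j on the other — the recessive alleles are on the same chromosome (cis / coupling).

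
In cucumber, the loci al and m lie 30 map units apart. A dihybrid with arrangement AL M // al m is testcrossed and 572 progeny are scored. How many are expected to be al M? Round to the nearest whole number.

86

A map distance of 30 map units corresponds to a recombination frequency of 0.300.
The F1 is AL M / al m, so al M is a recombinant gamete class with expected frequency r/2 = 0.300/2 = 0.1500.
Expected number = 0.1500 × 572 = 85.80 ≈ 86.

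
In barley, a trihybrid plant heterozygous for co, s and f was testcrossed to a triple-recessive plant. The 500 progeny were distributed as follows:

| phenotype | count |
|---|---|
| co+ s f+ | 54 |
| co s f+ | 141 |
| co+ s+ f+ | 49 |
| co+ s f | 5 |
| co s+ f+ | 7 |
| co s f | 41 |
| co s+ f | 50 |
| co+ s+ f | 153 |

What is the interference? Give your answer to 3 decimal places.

0.493

The two most frequent reciprocal classes, co s f+ and co+ s+ f, are the parental types, so the F1 was co s f+ / co+ s+ f.
The two rarest classes, co s+ f+ and co+ s f, are the double crossovers. Comparing them with the parentals, only the s allele has switched, so s is the middle locus and the order is co – s – f.
co–s: (104 + 12)/500 = 0.2320; s–f: (90 + 12)/500 = 0.2040.
Expected DCO frequency = 0.2320 × 0.2040 ≈ 0.04733; observed = 12/500 ≈ 0.02400.
Coefficient of coincidence = 0.02400/0.04733 ≈ 0.507; interference = 1 − 0.507 = 0.493.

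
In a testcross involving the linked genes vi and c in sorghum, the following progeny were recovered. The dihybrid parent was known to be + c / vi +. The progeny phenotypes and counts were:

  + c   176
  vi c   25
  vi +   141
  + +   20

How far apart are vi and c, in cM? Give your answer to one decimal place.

12.4 cM

The recombinant classes are + + and vi c: 20 + 25 = 45.
Recombination frequency = 45/362 = 0.1243 ≈ 12.4%, i.e. 12.4 cM.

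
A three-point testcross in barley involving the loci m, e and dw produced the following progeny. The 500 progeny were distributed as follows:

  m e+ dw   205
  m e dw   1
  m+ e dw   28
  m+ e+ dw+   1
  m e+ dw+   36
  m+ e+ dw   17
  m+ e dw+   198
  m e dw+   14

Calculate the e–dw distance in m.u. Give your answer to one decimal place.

The two most frequent reciprocal classes, m+ e dw+ and m e+ dw, are the parental types, so the F1 was m+ e dw+ / m e+ dw.
The two rarest classes, m+ e+ dw+ and m e dw, are the double crossovers. Comparing them with the parentals, only the e allele has switched, so e is the middle locus and the order is dw – e – m.
Crossovers in the dw–e interval produce the single-crossover classes m+ e dw and m e+ dw+ (28 + 36 = 64) plus the double crossovers (2).
RF(dw–e) = (64 + 2) / 500 = 66/500 = 0.1320 → 13.2 m.u.

13.2 m.u.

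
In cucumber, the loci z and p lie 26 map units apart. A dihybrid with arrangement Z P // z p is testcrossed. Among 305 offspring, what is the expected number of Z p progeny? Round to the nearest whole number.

40

A map distance of 26 map units corresponds to a recombination frequency of 0.260.
The F1 is Z P / z p, so Z p is a recombinant gamete class with expected frequency r/2 = 0.260/2 = 0.1300.
Expected number = 0.1300 × 305 = 39.65 ≈ 40.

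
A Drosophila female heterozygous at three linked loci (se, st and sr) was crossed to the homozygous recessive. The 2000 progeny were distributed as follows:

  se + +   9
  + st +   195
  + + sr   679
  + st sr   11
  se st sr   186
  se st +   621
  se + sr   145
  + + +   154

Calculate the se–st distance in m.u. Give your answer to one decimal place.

The two most frequent reciprocal classes, + + sr and se st +, are the parental types, so the F1 was + + sr / se st +.
The two rarest classes, + st sr and se + +, are the double crossovers. Comparing them with the parentals, only the st allele has switched, so st is the middle locus and the order is se – st – sr.
Crossovers in the se–st interval produce the single-crossover classes se + sr and + st + (145 + 195 = 340) plus the double crossovers (20).
RF(se–st) = (340 + 20) / 2000 = 360/2000 = 0.1800 → 18.0 m.u.

18.0 m.u.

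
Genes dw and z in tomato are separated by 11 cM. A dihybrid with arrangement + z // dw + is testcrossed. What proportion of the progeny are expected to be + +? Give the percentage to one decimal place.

A map distance of 11 cM corresponds to a recombination frequency of 0.110.
The F1 is + z / dw +, so + + is a recombinant gamete class with expected frequency r/2 = 0.110/2 = 0.0550.
That is 0.0550 = 5.5% of the progeny.

5.5%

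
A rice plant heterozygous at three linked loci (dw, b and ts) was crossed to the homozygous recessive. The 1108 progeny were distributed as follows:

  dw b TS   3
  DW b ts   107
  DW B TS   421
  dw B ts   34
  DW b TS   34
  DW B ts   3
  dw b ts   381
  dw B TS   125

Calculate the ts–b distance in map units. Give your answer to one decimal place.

The two most frequent reciprocal classes, dw b ts and DW B TS, are the parental types, so the F1 was dw b ts / DW B TS.
The two rarest classes, dw b TS and DW B ts, are the double crossovers. Comparing them with the parentals, only the ts allele has switched, so ts is the middle locus and the order is dw – ts – b.
Crossovers in the ts–b interval produce the single-crossover classes dw B ts and DW b TS (34 + 34 = 68) plus the double crossovers (6).
RF(ts–b) = (68 + 6) / 1108 = 74/1108 = 0.0668 → 6.7 map units.

6.7 map units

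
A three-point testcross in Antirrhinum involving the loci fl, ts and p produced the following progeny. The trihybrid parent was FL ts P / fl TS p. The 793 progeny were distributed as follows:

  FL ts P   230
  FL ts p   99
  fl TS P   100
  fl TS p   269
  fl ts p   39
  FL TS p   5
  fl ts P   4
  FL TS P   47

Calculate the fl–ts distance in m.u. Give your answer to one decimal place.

12.0 m.u.

The two rarest classes, fl ts P and FL TS p, are the double crossovers. Comparing them with the parentals, only the fl allele has switched, so fl is the middle locus and the order is p – fl – ts.
Crossovers in the fl–ts interval produce the single-crossover classes FL TS P and fl ts p (47 + 39 = 86) plus the double crossovers (9).
RF(fl–ts) = (86 + 9) / 793 = 95/793 = 0.1198 → 12.0 m.u.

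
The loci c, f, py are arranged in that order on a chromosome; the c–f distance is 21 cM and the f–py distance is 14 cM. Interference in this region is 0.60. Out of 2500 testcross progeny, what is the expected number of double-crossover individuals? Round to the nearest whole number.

Map distances give recombination frequencies of 0.210 and 0.140 for the two intervals.
With interference 0.60 (so coincidence = 0.40), expected double-crossover frequency = 0.210 × 0.140 × 0.40 = 0.01176.
Expected number = 0.01176 × 2500 = 29.40 ≈ 29.

29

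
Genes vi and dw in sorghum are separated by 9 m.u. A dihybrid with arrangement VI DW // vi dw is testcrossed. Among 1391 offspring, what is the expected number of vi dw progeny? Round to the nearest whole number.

633

A map distance of 9 m.u. corresponds to a recombination frequency of 0.090.
The F1 is VI DW / vi dw, so vi dw is a parental gamete class with expected frequency (1 − r)/2 = 0.910/2 = 0.4550.
Expected number = 0.4550 × 1391 = 632.90 ≈ 633.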